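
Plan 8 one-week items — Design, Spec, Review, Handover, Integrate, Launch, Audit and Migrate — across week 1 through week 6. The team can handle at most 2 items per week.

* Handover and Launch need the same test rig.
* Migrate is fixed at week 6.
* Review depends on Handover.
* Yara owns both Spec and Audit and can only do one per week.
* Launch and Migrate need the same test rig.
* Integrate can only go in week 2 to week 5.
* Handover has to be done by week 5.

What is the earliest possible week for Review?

Precedence pushes Review to at least week 2.
Review at week 2 is achievable: Integrate in week 2, Spec in week 3, Migrate in week 6, Audit in week 4, Review in week 2, Handover in week 1, Launch in week 3, Design in week 1.

week 2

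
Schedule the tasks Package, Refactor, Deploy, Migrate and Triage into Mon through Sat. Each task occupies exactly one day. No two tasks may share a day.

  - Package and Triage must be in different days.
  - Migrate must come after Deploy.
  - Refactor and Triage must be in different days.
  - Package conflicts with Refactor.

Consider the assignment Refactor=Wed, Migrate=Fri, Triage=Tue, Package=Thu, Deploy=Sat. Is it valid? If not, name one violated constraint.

Package and Triage must be in different days — holds.
Package conflicts with Refactor — holds.
No two tasks may share a day — holds.
Refactor and Triage must be in different days — holds.
Migrate must come after Deploy — violated.

No — it violates: Migrate must come after Deploy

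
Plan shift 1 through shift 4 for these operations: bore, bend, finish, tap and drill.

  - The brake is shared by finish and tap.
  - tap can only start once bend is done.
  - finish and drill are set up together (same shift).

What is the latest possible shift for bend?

Downstream work caps bend at shift 3.
bend at shift 3 is achievable: bore=shift 1; drill=shift 1; bend=shift 3; tap=shift 4; finish=shift 1.

shift 3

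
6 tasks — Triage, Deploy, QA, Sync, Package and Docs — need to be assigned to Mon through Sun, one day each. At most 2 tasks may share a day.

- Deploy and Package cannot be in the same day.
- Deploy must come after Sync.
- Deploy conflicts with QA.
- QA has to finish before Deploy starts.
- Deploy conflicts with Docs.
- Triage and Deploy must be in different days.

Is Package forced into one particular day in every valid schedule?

Package can be Mon (e.g. Triage -> Tue; QA -> Mon; Sync -> Tue; Package -> Mon; Docs -> Thu; Deploy -> Wed) or Tue (e.g. QA=Mon; Deploy=Wed; Docs=Thu; Triage=Tue; Sync=Mon; Package=Tue).

No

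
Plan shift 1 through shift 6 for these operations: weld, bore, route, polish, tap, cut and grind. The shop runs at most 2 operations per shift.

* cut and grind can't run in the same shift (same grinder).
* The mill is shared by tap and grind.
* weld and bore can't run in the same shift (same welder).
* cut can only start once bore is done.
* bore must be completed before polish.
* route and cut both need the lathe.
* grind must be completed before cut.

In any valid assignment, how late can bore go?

Downstream work caps bore at shift 5.
bore at shift 5 is achievable: weld in shift 1, polish in shift 6, bore in shift 5, route in shift 2, tap in shift 2, cut in shift 6, grind in shift 1.

shift 5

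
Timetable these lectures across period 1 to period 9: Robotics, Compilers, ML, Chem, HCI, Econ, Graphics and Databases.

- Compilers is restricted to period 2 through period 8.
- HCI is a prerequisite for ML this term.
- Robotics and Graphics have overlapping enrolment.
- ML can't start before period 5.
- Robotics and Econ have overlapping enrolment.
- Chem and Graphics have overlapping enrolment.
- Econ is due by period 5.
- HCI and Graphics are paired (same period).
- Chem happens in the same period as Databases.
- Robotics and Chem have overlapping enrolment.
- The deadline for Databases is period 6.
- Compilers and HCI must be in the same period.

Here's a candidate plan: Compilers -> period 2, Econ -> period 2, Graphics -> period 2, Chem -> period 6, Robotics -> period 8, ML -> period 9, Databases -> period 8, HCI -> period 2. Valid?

No. The deadline for Databases is period 6 is not satisfied.

HCI and Graphics are paired (same period) — holds.
Compilers and HCI must be in the same period — holds.
ML can't start before period 5 — holds.
The deadline for Databases is period 6 — violated.
Compilers is restricted to period 2 through period 8 — holds.
Chem and Graphics have overlapping enrolment — holds.
HCI is a prerequisite for ML this term — holds.
Chem happens in the same period as Databases — violated.
Robotics and Econ have overlapping enrolment — holds.
Robotics and Graphics have overlapping enrolment — holds.
Econ is due by period 5 — holds.
Robotics and Chem have overlapping enrolment — holds.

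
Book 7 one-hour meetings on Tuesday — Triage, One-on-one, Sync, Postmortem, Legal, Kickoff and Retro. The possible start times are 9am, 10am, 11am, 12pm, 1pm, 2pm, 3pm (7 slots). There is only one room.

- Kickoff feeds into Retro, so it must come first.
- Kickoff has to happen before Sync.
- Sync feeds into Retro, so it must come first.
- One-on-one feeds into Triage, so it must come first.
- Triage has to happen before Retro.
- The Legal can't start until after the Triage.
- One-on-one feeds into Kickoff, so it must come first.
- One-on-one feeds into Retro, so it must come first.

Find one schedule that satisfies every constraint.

Triage in 10am; Kickoff in 11am; Postmortem in 3pm; Sync in 12pm; Retro in 1pm; Legal in 2pm; One-on-one in 9am

Checking: Sync(12pm) before Retro(1pm); Triage(10am) before Retro(1pm); One-on-one(9am) before Kickoff(11am); One-on-one(9am) before Triage(10am); One-on-one(9am) before Retro(1pm); Kickoff(11am) before Sync(12pm); Triage(10am) before Legal(2pm); Kickoff(11am) before Retro(1pm); max 1 per slot (cap 1).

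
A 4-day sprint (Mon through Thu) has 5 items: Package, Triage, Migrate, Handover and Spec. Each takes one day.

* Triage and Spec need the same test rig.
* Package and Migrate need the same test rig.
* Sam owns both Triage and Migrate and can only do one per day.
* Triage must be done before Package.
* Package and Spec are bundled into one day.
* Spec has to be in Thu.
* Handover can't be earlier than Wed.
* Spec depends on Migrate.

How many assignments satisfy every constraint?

12

Splitting on Triage: it can be Mon (4), Tue (4), Wed (4). Listing each branch's schedules as (Package, Migrate, Handover, Spec):
Triage=Mon: (Thu,Tue,Wed,Thu) (Thu,Tue,Thu,Thu) (Thu,Wed,Wed,Thu) (Thu,Wed,Thu,Thu) — 4.
Triage=Tue: (Thu,Mon,Wed,Thu) (Thu,Mon,Thu,Thu) (Thu,Wed,Wed,Thu) (Thu,Wed,Thu,Thu) — 4.
Triage=Wed: (Thu,Mon,Wed,Thu) (Thu,Mon,Thu,Thu) (Thu,Tue,Wed,Thu) (Thu,Tue,Thu,Thu) — 4.
Summing: 4 + 4 + 4 = 12.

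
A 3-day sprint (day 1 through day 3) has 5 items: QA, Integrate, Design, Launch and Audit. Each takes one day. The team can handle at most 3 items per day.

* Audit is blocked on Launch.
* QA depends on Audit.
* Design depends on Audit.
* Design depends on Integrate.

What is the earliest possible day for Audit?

Precedence pushes Audit to at least day 2; downstream work caps Audit at day 2.
Audit at day 2 is achievable: Audit -> day 2; Launch -> day 1; Integrate -> day 1; Design -> day 3; QA -> day 3.

day 2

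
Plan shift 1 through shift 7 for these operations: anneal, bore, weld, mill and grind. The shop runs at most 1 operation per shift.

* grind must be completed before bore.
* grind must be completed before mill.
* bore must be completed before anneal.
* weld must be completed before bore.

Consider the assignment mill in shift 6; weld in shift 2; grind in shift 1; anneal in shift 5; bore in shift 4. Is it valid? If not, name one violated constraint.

Yes, all constraints hold

weld must be completed before bore — holds.
bore must be completed before anneal — holds.
grind must be completed before bore — holds.
grind must be completed before mill — holds.
The shop runs at most 1 operation per shift — holds.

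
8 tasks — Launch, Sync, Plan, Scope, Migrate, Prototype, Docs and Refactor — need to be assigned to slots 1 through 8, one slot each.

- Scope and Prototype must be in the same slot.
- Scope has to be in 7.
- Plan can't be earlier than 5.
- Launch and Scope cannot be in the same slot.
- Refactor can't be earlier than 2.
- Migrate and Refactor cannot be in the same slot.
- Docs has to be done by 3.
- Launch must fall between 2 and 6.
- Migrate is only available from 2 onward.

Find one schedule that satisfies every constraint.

Sync in 1; Launch in 2; Docs in 1; Plan in 5; Prototype in 7; Refactor in 3; Scope in 7; Migrate in 2

Checking: Launch(2) != Scope(7); Migrate(2) != Refactor(3); Scope = Prototype = 7; Plan=5 in [5,8]; Docs=1 in [1,3]; Refactor=3 in [2,8]; Scope=7 in [7,7]; Launch=2 in [2,6]; Migrate=2 in [2,8].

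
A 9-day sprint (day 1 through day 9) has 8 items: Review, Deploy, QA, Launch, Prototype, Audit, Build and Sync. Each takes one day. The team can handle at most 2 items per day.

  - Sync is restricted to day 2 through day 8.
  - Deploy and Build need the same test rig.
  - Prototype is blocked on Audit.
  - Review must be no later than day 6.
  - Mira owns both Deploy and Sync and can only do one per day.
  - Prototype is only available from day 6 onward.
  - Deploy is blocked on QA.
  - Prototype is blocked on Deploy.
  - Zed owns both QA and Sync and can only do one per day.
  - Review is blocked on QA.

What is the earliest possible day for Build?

day 1

Build at day 1 is achievable: QA=day 1, Prototype=day 6, Build=day 1, Audit=day 3, Review=day 2, Sync=day 2, Launch=day 4, Deploy=day 3.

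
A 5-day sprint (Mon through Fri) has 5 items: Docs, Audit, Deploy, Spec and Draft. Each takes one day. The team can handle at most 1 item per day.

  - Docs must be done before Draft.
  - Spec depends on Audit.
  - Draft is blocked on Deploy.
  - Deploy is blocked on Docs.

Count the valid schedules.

10

Splitting on Docs: it can be Mon (6), Tue (3), Wed (1). Listing each branch's schedules as (Audit, Deploy, Spec, Draft):
Docs=Mon: (Tue,Wed,Thu,Fri) (Tue,Wed,Fri,Thu) (Tue,Thu,Wed,Fri) (Wed,Tue,Thu,Fri) (Wed,Tue,Fri,Thu) (Thu,Tue,Fri,Wed) — 6.
Docs=Tue: (Mon,Wed,Thu,Fri) (Mon,Wed,Fri,Thu) (Mon,Thu,Wed,Fri) — 3.
Docs=Wed: (Mon,Thu,Tue,Fri) — 1.
Summing: 6 + 3 + 1 = 10.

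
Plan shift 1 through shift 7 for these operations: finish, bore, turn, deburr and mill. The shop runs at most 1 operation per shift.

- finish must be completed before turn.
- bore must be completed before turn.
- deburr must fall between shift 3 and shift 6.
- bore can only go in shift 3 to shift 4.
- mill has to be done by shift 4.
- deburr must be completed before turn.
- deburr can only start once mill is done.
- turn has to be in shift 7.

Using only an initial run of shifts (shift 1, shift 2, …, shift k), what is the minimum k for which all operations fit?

The precedence chain requires at least 3 distinct shifts.
With at most 1 per shift and 5 operations, at least 5 shifts are needed.
turn can't be placed before shift 7, so the schedule must run through at least shift 7.
7 works (last occupied shift: shift 7): for example mill=shift 1, bore=shift 3, finish=shift 2, deburr=shift 4, turn=shift 7.

7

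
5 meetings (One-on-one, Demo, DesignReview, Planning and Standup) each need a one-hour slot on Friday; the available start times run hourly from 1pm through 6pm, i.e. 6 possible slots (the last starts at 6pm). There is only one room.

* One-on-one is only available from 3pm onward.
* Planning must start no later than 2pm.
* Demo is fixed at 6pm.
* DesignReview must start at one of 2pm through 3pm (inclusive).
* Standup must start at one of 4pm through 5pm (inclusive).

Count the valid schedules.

8

Splitting on One-on-one: it can be 3pm (2), 4pm (3), 5pm (3). Listing each branch's schedules as (Demo, DesignReview, Planning, Standup):
One-on-one=3pm: (6pm,2pm,1pm,4pm) (6pm,2pm,1pm,5pm) — 2.
One-on-one=4pm: (6pm,2pm,1pm,5pm) (6pm,3pm,1pm,5pm) (6pm,3pm,2pm,5pm) — 3.
One-on-one=5pm: (6pm,2pm,1pm,4pm) (6pm,3pm,1pm,4pm) (6pm,3pm,2pm,4pm) — 3.
Summing: 2 + 3 + 3 = 8.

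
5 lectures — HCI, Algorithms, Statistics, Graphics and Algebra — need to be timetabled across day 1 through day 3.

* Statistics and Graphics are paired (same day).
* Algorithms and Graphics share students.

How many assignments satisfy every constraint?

Splitting on HCI: it can be day 1 (18), day 2 (18), day 3 (18). Listing each branch's schedules as (Algorithms, Statistics, Graphics, Algebra) by day number:
HCI=day 1: (1,2,2,1) (1,2,2,2) (1,2,2,3) (1,3,3,1) (1,3,3,2) (1,3,3,3) (2,1,1,1) (2,1,1,2) (2,1,1,3) (2,3,3,1) (2,3,3,2) (2,3,3,3) (3,1,1,1) (3,1,1,2) (3,1,1,3) (3,2,2,1) (3,2,2,2) (3,2,2,3) — 18.
HCI=day 2: (1,2,2,1) (1,2,2,2) (1,2,2,3) (1,3,3,1) (1,3,3,2) (1,3,3,3) (2,1,1,1) (2,1,1,2) (2,1,1,3) (2,3,3,1) (2,3,3,2) (2,3,3,3) (3,1,1,1) (3,1,1,2) (3,1,1,3) (3,2,2,1) (3,2,2,2) (3,2,2,3) — 18.
HCI=day 3: (1,2,2,1) (1,2,2,2) (1,2,2,3) (1,3,3,1) (1,3,3,2) (1,3,3,3) (2,1,1,1) (2,1,1,2) (2,1,1,3) (2,3,3,1) (2,3,3,2) (2,3,3,3) (3,1,1,1) (3,1,1,2) (3,1,1,3) (3,2,2,1) (3,2,2,2) (3,2,2,3) — 18.
Summing: 18 + 18 + 18 = 54.

54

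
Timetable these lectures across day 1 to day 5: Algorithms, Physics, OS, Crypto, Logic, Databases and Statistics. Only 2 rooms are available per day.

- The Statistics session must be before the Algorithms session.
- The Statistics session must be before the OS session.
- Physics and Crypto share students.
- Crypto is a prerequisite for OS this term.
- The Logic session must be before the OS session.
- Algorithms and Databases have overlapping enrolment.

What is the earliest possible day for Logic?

Downstream work caps Logic at day 4.
Logic at day 1 is achievable: Statistics in day 1, Logic in day 1, Algorithms in day 2, Crypto in day 2, Databases in day 4, OS in day 3, Physics in day 3.

day 1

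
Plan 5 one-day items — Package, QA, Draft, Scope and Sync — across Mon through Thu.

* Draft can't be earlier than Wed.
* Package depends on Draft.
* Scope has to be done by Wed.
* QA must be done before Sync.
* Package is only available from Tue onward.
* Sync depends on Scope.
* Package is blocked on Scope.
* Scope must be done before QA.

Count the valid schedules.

Enumerating: Package -> Thu; Draft -> Wed; QA -> Tue; Sync -> Wed; Scope -> Mon | Scope -> Mon, Package -> Thu, Sync -> Thu, Draft -> Wed, QA -> Tue | QA -> Wed, Sync -> Thu, Scope -> Mon, Draft -> Wed, Package -> Thu | QA -> Wed; Package -> Thu; Scope -> Tue; Draft -> Wed; Sync -> Thu.

4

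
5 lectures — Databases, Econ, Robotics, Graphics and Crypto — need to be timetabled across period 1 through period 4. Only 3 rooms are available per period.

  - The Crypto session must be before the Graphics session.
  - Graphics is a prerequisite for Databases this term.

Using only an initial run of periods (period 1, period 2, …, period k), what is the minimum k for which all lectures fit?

3

The precedence chain requires at least 3 distinct periods.
With at most 3 per period and 5 lectures, at least 2 periods are needed.
3 works (last occupied period: period 3): for example Graphics -> period 2; Crypto -> period 1; Robotics -> period 1; Databases -> period 3; Econ -> period 1.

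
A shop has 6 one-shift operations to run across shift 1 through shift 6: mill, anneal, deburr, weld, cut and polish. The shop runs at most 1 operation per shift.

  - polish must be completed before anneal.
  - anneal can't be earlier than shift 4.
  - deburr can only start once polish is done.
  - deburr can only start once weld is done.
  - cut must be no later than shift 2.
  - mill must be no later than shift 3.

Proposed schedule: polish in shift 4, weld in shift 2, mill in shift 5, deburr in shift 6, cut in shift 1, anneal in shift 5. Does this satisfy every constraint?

No — it violates: mill must be no later than shift 3

deburr can only start once polish is done — holds.
anneal can't be earlier than shift 4 — holds.
mill must be no later than shift 3 — violated.
deburr can only start once weld is done — holds.
polish must be completed before anneal — holds.
cut must be no later than shift 2 — holds.
The shop runs at most 1 operation per shift — violated.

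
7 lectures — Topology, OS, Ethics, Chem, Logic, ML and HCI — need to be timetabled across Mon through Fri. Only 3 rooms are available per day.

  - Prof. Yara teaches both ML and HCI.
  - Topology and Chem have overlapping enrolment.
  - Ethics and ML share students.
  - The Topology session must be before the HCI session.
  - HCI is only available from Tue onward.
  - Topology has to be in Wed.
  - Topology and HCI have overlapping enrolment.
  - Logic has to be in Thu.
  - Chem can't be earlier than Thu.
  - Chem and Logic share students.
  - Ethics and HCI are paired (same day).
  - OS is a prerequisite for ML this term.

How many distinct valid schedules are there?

12

Splitting on OS: it can be Mon (6), Tue (4), Wed (2). Listing each branch's schedules as (Topology, Ethics, Chem, Logic, ML, HCI):
OS=Mon: (Wed,Thu,Fri,Thu,Tue,Thu) (Wed,Thu,Fri,Thu,Wed,Thu) (Wed,Thu,Fri,Thu,Fri,Thu) (Wed,Fri,Fri,Thu,Tue,Fri) (Wed,Fri,Fri,Thu,Wed,Fri) (Wed,Fri,Fri,Thu,Thu,Fri) — 6.
OS=Tue: (Wed,Thu,Fri,Thu,Wed,Thu) (Wed,Thu,Fri,Thu,Fri,Thu) (Wed,Fri,Fri,Thu,Wed,Fri) (Wed,Fri,Fri,Thu,Thu,Fri) — 4.
OS=Wed: (Wed,Thu,Fri,Thu,Fri,Thu) (Wed,Fri,Fri,Thu,Thu,Fri) — 2.
Summing: 6 + 4 + 2 = 12.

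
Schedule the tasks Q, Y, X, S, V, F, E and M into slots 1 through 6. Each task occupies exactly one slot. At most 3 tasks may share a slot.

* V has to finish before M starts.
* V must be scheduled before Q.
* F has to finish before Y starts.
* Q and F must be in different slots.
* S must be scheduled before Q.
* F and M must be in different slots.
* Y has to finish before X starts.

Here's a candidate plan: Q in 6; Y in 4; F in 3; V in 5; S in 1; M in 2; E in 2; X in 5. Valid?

No — it violates: V has to finish before M starts

Y has to finish before X starts — holds.
V must be scheduled before Q — holds.
At most 3 tasks may share a slot — holds.
S must be scheduled before Q — holds.
F has to finish before Y starts — holds.
V has to finish before M starts — violated.
Q and F must be in different slots — holds.
F and M must be in different slots — holds.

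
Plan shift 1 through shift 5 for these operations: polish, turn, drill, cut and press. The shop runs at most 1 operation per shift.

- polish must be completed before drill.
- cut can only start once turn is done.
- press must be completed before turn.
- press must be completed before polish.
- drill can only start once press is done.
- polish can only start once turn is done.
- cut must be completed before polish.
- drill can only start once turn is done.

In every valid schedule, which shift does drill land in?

shift 5

Precedence pushes drill to at least shift 5.
So drill is pinned to shift 5.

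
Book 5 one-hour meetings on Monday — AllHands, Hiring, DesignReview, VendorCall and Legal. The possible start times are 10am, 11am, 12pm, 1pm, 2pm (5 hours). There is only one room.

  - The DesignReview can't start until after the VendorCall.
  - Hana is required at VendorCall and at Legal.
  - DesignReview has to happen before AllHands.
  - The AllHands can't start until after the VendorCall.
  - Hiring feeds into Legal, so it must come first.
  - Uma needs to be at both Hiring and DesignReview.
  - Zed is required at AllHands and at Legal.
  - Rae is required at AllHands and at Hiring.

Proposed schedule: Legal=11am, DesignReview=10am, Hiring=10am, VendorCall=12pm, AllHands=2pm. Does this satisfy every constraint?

Hana is required at VendorCall and at Legal — holds.
There is only one room — violated.
Hiring feeds into Legal, so it must come first — holds.
Rae is required at AllHands and at Hiring — holds.
The DesignReview can't start until after the VendorCall — violated.
DesignReview has to happen before AllHands — holds.
Zed is required at AllHands and at Legal — holds.
The AllHands can't start until after the VendorCall — holds.
Uma needs to be at both Hiring and DesignReview — violated.

No — it violates: Uma needs to be at both Hiring and DesignReview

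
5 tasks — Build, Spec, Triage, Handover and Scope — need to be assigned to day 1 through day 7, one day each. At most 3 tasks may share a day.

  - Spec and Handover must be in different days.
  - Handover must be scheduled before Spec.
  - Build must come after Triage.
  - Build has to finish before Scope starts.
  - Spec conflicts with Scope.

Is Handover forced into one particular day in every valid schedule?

Handover can be day 1 (e.g. Handover=day 1; Scope=day 3; Triage=day 1; Spec=day 2; Build=day 2) or day 2 (e.g. Scope=day 4; Build=day 2; Triage=day 1; Handover=day 2; Spec=day 3).

No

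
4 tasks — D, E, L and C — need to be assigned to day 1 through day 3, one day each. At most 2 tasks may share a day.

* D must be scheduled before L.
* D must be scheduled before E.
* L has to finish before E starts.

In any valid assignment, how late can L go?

Precedence pushes L to at least day 2; downstream work caps L at day 2.
L at day 2 is achievable: L=day 2, D=day 1, E=day 3, C=day 1.

day 2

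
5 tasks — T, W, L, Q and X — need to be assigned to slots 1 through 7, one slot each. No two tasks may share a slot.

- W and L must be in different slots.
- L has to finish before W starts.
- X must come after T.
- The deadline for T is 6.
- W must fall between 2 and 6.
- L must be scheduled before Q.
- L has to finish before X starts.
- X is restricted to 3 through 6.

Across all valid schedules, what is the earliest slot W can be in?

2

W is available from 2; W's own window allows nothing later than 6.
W at 2 is achievable: Q in 5; T in 3; L in 1; W in 2; X in 4.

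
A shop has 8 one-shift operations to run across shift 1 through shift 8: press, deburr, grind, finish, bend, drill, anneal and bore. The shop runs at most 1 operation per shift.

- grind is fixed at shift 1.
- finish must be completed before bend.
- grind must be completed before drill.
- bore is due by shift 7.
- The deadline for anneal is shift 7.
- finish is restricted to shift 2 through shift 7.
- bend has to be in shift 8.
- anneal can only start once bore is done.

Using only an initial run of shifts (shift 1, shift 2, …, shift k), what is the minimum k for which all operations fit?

The precedence chain requires at least 2 distinct shifts.
With at most 1 per shift and 8 operations, at least 8 shifts are needed.
bend can't be placed before shift 8, so the schedule must run through at least shift 8.
8 works (last occupied shift: shift 8): for example bore -> shift 3; drill -> shift 5; bend -> shift 8; finish -> shift 2; grind -> shift 1; deburr -> shift 7; anneal -> shift 4; press -> shift 6.

8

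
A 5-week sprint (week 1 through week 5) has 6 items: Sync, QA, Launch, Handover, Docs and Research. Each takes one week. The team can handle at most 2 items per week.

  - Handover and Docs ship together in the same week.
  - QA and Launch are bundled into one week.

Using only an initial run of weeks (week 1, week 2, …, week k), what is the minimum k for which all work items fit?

With at most 2 per week and 6 work items, at least 3 weeks are needed.
3 works (last occupied week: week 3): for example Handover -> week 3, Docs -> week 3, Launch -> week 2, Sync -> week 1, QA -> week 2, Research -> week 1.

3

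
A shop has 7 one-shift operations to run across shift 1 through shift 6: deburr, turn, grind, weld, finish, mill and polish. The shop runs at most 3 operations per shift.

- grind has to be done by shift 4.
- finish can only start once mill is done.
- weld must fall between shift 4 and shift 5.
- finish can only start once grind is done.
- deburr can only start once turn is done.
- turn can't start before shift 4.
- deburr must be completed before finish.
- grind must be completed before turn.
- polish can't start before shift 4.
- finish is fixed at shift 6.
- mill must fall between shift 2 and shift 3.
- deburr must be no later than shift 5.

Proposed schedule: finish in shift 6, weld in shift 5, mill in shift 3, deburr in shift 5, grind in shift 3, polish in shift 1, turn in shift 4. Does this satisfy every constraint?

deburr can only start once turn is done — holds.
finish is fixed at shift 6 — holds.
The shop runs at most 3 operations per shift — holds.
mill must fall between shift 2 and shift 3 — holds.
deburr must be no later than shift 5 — holds.
weld must fall between shift 4 and shift 5 — holds.
grind must be completed before turn — holds.
deburr must be completed before finish — holds.
finish can only start once grind is done — holds.
turn can't start before shift 4 — holds.
grind has to be done by shift 4 — holds.
finish can only start once mill is done — holds.
polish can't start before shift 4 — violated.

No — it violates: polish can't start before shift 4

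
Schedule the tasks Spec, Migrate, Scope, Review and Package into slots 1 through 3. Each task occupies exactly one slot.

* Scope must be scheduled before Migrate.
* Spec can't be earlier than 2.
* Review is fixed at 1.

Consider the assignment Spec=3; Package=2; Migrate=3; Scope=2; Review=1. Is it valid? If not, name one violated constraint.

Review is fixed at 1 — holds.
Spec can't be earlier than 2 — holds.
Scope must be scheduled before Migrate — holds.

Yes, all constraints hold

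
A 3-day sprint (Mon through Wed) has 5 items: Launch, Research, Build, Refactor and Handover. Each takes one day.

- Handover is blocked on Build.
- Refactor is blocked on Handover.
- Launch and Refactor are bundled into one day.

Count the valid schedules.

3

Enumerating: Handover=Tue; Refactor=Wed; Research=Mon; Build=Mon; Launch=Wed | Build -> Mon; Handover -> Tue; Refactor -> Wed; Research -> Tue; Launch -> Wed | Research -> Wed, Build -> Mon, Handover -> Tue, Refactor -> Wed, Launch -> Wed.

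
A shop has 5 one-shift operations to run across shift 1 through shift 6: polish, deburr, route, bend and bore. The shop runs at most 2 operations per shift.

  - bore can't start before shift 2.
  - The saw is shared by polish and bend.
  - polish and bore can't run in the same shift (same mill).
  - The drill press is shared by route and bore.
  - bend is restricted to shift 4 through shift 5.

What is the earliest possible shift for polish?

polish at shift 1 is achievable: bend=shift 4, polish=shift 1, route=shift 3, bore=shift 2, deburr=shift 1.

shift 1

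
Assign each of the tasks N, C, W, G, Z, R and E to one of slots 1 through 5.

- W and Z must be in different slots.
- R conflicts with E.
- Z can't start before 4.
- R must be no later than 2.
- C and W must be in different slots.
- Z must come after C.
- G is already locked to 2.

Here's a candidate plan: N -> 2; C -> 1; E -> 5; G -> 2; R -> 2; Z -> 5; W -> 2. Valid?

Yes

C and W must be in different slots — holds.
R conflicts with E — holds.
R must be no later than 2 — holds.
Z can't start before 4 — holds.
W and Z must be in different slots — holds.
Z must come after C — holds.
G is already locked to 2 — holds.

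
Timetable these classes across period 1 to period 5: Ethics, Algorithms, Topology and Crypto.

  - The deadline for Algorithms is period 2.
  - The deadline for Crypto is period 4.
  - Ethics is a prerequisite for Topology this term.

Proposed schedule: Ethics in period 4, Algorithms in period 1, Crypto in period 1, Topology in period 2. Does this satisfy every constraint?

Ethics is a prerequisite for Topology this term — violated.
The deadline for Crypto is period 4 — holds.
The deadline for Algorithms is period 2 — holds.

Invalid. Ethics is a prerequisite for Topology this term.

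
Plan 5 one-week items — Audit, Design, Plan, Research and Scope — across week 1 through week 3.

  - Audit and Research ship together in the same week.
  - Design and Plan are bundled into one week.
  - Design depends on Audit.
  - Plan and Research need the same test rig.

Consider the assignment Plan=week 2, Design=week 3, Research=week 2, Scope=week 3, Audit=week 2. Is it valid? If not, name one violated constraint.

No. Design and Plan are bundled into one week is not satisfied.

Audit and Research ship together in the same week — holds.
Design depends on Audit — holds.
Design and Plan are bundled into one week — violated.
Plan and Research need the same test rig — violated.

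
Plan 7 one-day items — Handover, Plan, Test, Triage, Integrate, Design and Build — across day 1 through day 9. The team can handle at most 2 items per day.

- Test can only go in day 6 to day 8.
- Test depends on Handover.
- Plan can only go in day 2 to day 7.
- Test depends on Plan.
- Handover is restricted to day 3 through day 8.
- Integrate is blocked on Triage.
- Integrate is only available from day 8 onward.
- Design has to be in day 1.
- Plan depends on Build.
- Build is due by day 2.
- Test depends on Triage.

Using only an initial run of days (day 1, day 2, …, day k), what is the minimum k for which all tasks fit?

8 days

The precedence chain requires at least 3 distinct days.
With at most 2 per day and 7 tasks, at least 4 days are needed.
Integrate can't be placed before day 8, so the schedule must run through at least day 8.
8 works (last occupied day: day 8): for example Build -> day 1, Integrate -> day 8, Test -> day 6, Plan -> day 2, Triage -> day 2, Design -> day 1, Handover -> day 3.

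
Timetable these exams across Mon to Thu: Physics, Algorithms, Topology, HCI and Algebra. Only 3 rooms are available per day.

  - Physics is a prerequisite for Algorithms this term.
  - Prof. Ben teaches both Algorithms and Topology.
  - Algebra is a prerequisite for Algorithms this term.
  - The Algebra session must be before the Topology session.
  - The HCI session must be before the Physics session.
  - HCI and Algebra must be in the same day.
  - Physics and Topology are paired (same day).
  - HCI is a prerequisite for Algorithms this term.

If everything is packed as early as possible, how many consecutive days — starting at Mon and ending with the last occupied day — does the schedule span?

The precedence chain requires at least 3 distinct days.
With at most 3 per day and 5 exams, at least 2 days are needed.
3 works (last occupied day: Wed): for example Topology -> Tue, Physics -> Tue, HCI -> Mon, Algebra -> Mon, Algorithms -> Wed.

3 days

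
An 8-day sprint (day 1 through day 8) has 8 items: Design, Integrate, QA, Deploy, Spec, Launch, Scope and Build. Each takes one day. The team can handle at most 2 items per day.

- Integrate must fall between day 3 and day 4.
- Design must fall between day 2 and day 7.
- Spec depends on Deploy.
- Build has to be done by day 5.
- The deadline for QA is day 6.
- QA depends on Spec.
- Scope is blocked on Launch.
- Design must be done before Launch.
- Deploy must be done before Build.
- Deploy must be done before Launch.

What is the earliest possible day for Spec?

Precedence pushes Spec to at least day 2; downstream work caps Spec at day 5.
Spec at day 2 is achievable: Deploy=day 1; Design=day 3; Spec=day 2; Integrate=day 3; Scope=day 5; QA=day 4; Build=day 2; Launch=day 4.

day 2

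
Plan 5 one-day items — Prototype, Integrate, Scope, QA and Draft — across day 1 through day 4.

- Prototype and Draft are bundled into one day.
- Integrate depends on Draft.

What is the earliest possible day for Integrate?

Precedence pushes Integrate to at least day 2.
Integrate at day 2 is achievable: Scope in day 1, Draft in day 1, Integrate in day 2, QA in day 1, Prototype in day 1.

day 2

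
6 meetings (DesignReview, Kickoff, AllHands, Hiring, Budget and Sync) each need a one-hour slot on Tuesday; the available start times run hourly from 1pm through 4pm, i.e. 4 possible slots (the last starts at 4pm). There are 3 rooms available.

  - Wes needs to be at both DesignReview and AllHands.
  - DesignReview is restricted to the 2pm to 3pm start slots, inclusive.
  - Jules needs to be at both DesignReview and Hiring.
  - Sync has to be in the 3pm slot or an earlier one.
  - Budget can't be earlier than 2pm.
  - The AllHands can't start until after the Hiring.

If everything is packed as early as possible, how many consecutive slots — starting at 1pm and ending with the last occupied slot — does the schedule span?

The precedence chain requires at least 2 distinct slots.
With at most 3 per slot and 6 meetings, at least 2 slots are needed.
Could 2 slots be enough, i.e. nothing placed later than 2pm? No: DesignReview's window within 2 slots is {2pm}; AllHands must come after Hiring (at 1pm or later) → {2pm}; AllHands can't share with DesignReview (2pm) → nothing is left.
So 2 slots is not enough.
3 works (last occupied slot: 3pm): for example DesignReview in 2pm, Sync in 1pm, Kickoff in 1pm, AllHands in 3pm, Hiring in 1pm, Budget in 2pm.

3 slots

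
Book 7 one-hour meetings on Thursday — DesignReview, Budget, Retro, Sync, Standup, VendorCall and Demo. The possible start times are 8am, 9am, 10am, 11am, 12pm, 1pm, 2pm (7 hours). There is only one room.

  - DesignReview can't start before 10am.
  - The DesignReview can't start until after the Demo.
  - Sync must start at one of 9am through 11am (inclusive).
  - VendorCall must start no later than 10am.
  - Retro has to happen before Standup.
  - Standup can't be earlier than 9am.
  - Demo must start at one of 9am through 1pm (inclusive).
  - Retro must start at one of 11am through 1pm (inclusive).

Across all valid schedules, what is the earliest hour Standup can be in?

Standup is available from 9am; precedence pushes Standup to at least 12pm.
Standup at 12pm is achievable: Budget in 2pm, DesignReview in 1pm, Sync in 9am, VendorCall in 8am, Demo in 10am, Standup in 12pm, Retro in 11am.

12pm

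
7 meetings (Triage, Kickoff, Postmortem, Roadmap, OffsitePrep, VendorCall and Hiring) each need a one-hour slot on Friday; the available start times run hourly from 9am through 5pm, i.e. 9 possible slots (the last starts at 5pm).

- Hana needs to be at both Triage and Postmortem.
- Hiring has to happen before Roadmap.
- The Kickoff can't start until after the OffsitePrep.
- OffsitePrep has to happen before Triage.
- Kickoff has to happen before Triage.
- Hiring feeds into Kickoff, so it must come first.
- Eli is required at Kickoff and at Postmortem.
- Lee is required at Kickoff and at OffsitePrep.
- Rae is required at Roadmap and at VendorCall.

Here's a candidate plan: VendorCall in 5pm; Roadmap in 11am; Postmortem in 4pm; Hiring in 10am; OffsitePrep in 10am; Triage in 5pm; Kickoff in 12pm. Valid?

Eli is required at Kickoff and at Postmortem — holds.
Hiring feeds into Kickoff, so it must come first — holds.
The Kickoff can't start until after the OffsitePrep — holds.
Lee is required at Kickoff and at OffsitePrep — holds.
OffsitePrep has to happen before Triage — holds.
Hiring has to happen before Roadmap — holds.
Hana needs to be at both Triage and Postmortem — holds.
Rae is required at Roadmap and at VendorCall — holds.
Kickoff has to happen before Triage — holds.

Valid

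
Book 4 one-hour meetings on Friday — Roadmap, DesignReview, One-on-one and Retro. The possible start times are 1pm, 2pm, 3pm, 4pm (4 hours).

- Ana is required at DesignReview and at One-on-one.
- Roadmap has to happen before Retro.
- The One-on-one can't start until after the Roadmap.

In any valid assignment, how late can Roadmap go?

3pm

Downstream work caps Roadmap at 3pm.
Roadmap at 3pm is achievable: DesignReview in 1pm; Retro in 4pm; Roadmap in 3pm; One-on-one in 4pm.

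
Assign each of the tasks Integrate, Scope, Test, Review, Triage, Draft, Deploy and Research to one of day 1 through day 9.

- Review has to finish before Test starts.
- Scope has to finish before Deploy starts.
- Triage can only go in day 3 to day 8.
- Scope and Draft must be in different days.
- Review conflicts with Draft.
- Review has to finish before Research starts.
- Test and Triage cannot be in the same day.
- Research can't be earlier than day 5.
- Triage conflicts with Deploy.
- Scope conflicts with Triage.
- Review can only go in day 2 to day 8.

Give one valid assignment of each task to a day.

Integrate -> day 1, Deploy -> day 2, Review -> day 2, Research -> day 5, Draft -> day 3, Scope -> day 1, Test -> day 4, Triage -> day 3

Checking: Review(day 2) before Test(day 4); Scope(day 1) before Deploy(day 2); Review(day 2) before Research(day 5); Test(day 4) != Triage(day 3); Triage(day 3) != Deploy(day 2); Scope(day 1) != Triage(day 3); Scope(day 1) != Draft(day 3); Review(day 2) != Draft(day 3); Triage=day 3 in [day 3,day 8]; Review=day 2 in [day 2,day 8]; Research=day 5 in [day 5,day 9].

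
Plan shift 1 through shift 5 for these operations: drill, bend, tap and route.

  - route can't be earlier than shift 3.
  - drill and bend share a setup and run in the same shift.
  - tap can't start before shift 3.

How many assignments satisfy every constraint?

45

Splitting on drill: it can be shift 1 (9), shift 2 (9), shift 3 (9), shift 4 (9), shift 5 (9). Listing each branch's schedules as (bend, tap, route) by shift number:
drill=shift 1: (1,3,3) (1,3,4) (1,3,5) (1,4,3) (1,4,4) (1,4,5) (1,5,3) (1,5,4) (1,5,5) — 9.
drill=shift 2: (2,3,3) (2,3,4) (2,3,5) (2,4,3) (2,4,4) (2,4,5) (2,5,3) (2,5,4) (2,5,5) — 9.
drill=shift 3: (3,3,3) (3,3,4) (3,3,5) (3,4,3) (3,4,4) (3,4,5) (3,5,3) (3,5,4) (3,5,5) — 9.
drill=shift 4: (4,3,3) (4,3,4) (4,3,5) (4,4,3) (4,4,4) (4,4,5) (4,5,3) (4,5,4) (4,5,5) — 9.
drill=shift 5: (5,3,3) (5,3,4) (5,3,5) (5,4,3) (5,4,4) (5,4,5) (5,5,3) (5,5,4) (5,5,5) — 9.
Summing: 9 + 9 + 9 + 9 + 9 = 45.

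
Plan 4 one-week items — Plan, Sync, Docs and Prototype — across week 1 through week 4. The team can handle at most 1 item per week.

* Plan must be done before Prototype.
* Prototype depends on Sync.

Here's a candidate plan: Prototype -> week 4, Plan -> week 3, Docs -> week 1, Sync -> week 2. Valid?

Yes

Prototype depends on Sync — holds.
Plan must be done before Prototype — holds.
The team can handle at most 1 item per week — holds.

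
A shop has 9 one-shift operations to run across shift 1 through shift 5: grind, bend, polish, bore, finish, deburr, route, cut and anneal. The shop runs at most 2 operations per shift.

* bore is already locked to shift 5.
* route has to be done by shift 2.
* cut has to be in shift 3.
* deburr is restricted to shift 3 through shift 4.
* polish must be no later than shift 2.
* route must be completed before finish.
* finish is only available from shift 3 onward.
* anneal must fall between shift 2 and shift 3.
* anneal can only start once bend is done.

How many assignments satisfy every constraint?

42

Splitting on grind: it can be shift 1 (6), shift 2 (6), shift 3 (4), shift 4 (14), shift 5 (12). Listing each branch's schedules as (bend, polish, bore, finish, deburr, route, cut, anneal) by shift number:
grind=shift 1: (1,2,5,4,4,2,3,3) (1,2,5,5,4,2,3,3) (2,1,5,4,4,2,3,3) (2,1,5,5,4,2,3,3) (2,2,5,4,4,1,3,3) (2,2,5,5,4,1,3,3) — 6.
grind=shift 2: (1,1,5,4,4,2,3,3) (1,1,5,5,4,2,3,3) (1,2,5,4,4,1,3,3) (1,2,5,5,4,1,3,3) (2,1,5,4,4,1,3,3) (2,1,5,5,4,1,3,3) — 6.
grind=shift 3: (1,1,5,4,4,2,3,2) (1,1,5,5,4,2,3,2) (1,2,5,4,4,1,3,2) (1,2,5,5,4,1,3,2) — 4.
grind=shift 4: (1,1,5,3,4,2,3,2) (1,1,5,4,3,2,3,2) (1,1,5,5,3,2,3,2) (1,1,5,5,4,2,3,2) (1,1,5,5,4,2,3,3) (1,2,5,3,4,1,3,2) (1,2,5,4,3,1,3,2) (1,2,5,5,3,1,3,2) (1,2,5,5,4,1,3,2) (1,2,5,5,4,1,3,3) (1,2,5,5,4,2,3,3) (2,1,5,5,4,1,3,3) (2,1,5,5,4,2,3,3) (2,2,5,5,4,1,3,3) — 14.
grind=shift 5: (1,1,5,3,4,2,3,2) (1,1,5,4,3,2,3,2) (1,1,5,4,4,2,3,2) (1,1,5,4,4,2,3,3) (1,2,5,3,4,1,3,2) (1,2,5,4,3,1,3,2) (1,2,5,4,4,1,3,2) (1,2,5,4,4,1,3,3) (1,2,5,4,4,2,3,3) (2,1,5,4,4,1,3,3) (2,1,5,4,4,2,3,3) (2,2,5,4,4,1,3,3) — 12.
Summing: 6 + 6 + 4 + 14 + 12 = 42.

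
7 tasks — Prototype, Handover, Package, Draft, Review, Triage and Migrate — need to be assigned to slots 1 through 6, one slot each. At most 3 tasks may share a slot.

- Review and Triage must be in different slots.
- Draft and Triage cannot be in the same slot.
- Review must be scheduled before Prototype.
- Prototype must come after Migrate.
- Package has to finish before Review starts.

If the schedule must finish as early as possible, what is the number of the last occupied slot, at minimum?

slot 3

The precedence chain requires at least 3 distinct slots.
With at most 3 per slot and 7 tasks, at least 3 slots are needed.
3 works (last occupied slot: 3): for example Handover=1, Review=2, Triage=3, Prototype=3, Package=1, Migrate=1, Draft=2.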